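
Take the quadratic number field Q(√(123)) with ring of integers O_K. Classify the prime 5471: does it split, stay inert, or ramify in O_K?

split — (5471) = 𝔭₁𝔭₂ with 𝔭₁ ≠ 𝔭₂

123 mod 4 = 3, hence disc K = 4·123 = 492 and O_K = ℤ[√123].
Since gcd(5471, 492) = 1 the prime 5471 does not ramify.
Compute (123/5471) via Euler: 123^((5471-1)/2) mod 5471 = 1, so (123/5471) = 1.
(123/5471) = 1, so 5471 splits.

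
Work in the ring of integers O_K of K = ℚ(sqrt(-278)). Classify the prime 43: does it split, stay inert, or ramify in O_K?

-278 mod 4 = 2, hence disc K = 4·(-278) = -1112 and O_K = ℤ[√-278].
disc(K) = -1112 is not divisible by 43; 43 is unramified.
Compute (-278/43) via Euler: 23^((43-1)/2) mod 43 = 1, so (-278/43) = 1.
Legendre symbol 1 ⇒ 43 is split.

split — (43) = 𝔭₁𝔭₂ with 𝔭₁ ≠ 𝔭₂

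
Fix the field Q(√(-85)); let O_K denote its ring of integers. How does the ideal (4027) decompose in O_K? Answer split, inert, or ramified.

splits completely

-85 mod 4 = 3, hence disc K = 4·(-85) = -340 and O_K = ℤ[√-85].
4027 ∤ -340, so 4027 is unramified.
(-85/4027) = 3942^2013 mod 4027 = 1, giving Legendre symbol 1.
Legendre symbol 1 ⇒ 4027 is split.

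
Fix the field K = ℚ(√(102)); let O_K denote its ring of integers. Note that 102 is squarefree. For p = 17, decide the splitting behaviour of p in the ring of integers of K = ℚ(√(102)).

d = 102 ≡ 2 (mod 4), so O_K = ℤ[√102] and disc(K) = 4d = 408.
17 divides disc(K) = 408, so 17 ramifies.

ramified — (17) = 𝔭²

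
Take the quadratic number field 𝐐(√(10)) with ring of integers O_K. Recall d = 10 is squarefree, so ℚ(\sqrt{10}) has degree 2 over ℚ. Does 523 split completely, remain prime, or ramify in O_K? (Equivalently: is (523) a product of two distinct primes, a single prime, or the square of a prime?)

p splits

10 mod 4 = 2, hence disc K = 4·10 = 40 and O_K = ℤ[√10].
disc(K) = 40 is not divisible by 523; 523 is unramified.
Compute (10/523) via Euler: 10^((523-1)/2) mod 523 = 1, so (10/523) = 1.
d is a quadratic residue mod p, hence 523 splits in O_K.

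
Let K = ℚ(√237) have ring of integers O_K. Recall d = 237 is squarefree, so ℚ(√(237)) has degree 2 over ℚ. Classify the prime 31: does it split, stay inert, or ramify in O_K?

237 mod 4 = 1, hence disc K = 237 and O_K = ℤ[(1+√237)/2].
disc(K) = 237 is not divisible by 31; 31 is unramified.
(237/31) = 20^15 mod 31 = 1, giving Legendre symbol 1.
(237/31) = 1, so 31 splits.

splits completely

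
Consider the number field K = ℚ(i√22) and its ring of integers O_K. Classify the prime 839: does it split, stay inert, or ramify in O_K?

split

-22 mod 4 = 2, hence disc K = 4·(-22) = -88 and O_K = ℤ[√-22].
Since gcd(839, -88) = 1 the prime 839 does not ramify.
Euler's criterion: (-22)^419 mod 839 = 1. Thus (-22|839) = 1.
d is a quadratic residue mod p, hence 839 splits in O_K.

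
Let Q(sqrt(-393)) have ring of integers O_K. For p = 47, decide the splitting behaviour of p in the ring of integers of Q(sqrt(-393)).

-393 mod 4 = 3, hence disc K = 4·(-393) = -1572 and O_K = ℤ[√-393].
Since gcd(47, -1572) = 1 the prime 47 does not ramify.
Compute (-393/47) via Euler: 30^((47-1)/2) mod 47 = 46, so (-393/47) = -1.
Legendre symbol -1 ⇒ 47 is inert.

p is inert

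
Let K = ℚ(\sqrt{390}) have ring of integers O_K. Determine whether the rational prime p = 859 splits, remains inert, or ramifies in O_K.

390 mod 4 = 2, hence disc K = 4·390 = 1560 and O_K = ℤ[√390].
859 ∤ 1560, so 859 is unramified.
Euler's criterion: 390^429 mod 859 = 1. Thus (390|859) = 1.
(390/859) = 1, so 859 splits.

split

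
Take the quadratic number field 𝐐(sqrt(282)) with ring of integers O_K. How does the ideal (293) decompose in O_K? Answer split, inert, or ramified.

282 mod 4 = 2, hence disc K = 4·282 = 1128 and O_K = ℤ[√282].
293 ∤ 1128, so 293 is unramified.
Legendre symbol by Euler's criterion: (282/293) ≡ 282^146 ≡ 292 (mod 293), i.e. (282/293) = -1.
(282/293) = -1, so 293 is inert.

inert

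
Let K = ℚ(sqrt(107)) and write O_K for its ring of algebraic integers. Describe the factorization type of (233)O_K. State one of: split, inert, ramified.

Since 107 ≢ 1 mod 4, the ring of integers is ℤ[√107] with discriminant 4·107 = 428.
disc(K) = 428 is not divisible by 233; 233 is unramified.
Compute (107/233) via Euler: 107^((233-1)/2) mod 233 = 1, so (107/233) = 1.
d is a quadratic residue mod p, hence 233 splits in O_K.

splits completely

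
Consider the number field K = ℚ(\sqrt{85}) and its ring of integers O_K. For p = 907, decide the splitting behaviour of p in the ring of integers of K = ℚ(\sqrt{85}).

d = 85 ≡ 1 (mod 4), so O_K = ℤ[(1+√85)/2] and disc(K) = d = 85.
disc(K) = 85 is not divisible by 907; 907 is unramified.
Compute (85/907) via Euler: 85^((907-1)/2) mod 907 = 1, so (85/907) = 1.
(85/907) = 1, so 907 splits.

p splits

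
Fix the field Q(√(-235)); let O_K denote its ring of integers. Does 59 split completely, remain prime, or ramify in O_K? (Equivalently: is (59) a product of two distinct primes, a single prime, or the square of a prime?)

split — (59) = 𝔭₁𝔭₂ with 𝔭₁ ≠ 𝔭₂

Since -235 ≡ 1 mod 4, the ring of integers is ℤ[(1+√-235)/2] with discriminant -235.
disc(K) = -235 is not divisible by 59; 59 is unramified.
Euler's criterion: (-235)^29 mod 59 = 1. Thus (-235|59) = 1.
Legendre symbol 1 ⇒ 59 is split.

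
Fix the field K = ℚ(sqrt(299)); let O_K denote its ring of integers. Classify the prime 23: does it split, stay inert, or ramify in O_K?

299 mod 4 = 3, hence disc K = 4·299 = 1196 and O_K = ℤ[√299].
23 divides disc(K) = 1196, so 23 ramifies.

ramified — (23) = 𝔭²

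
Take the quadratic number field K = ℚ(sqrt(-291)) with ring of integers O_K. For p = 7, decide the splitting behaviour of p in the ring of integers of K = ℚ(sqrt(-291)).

remains prime (inert)

d = -291 ≡ 1 (mod 4), so O_K = ℤ[(1+√-291)/2] and disc(K) = d = -291.
Since gcd(7, -291) = 1 the prime 7 does not ramify.
Legendre symbol by Euler's criterion: (-291/7) ≡ (-291)^3 ≡ 6 (mod 7), i.e. (-291/7) = -1.
Legendre symbol -1 ⇒ 7 is inert.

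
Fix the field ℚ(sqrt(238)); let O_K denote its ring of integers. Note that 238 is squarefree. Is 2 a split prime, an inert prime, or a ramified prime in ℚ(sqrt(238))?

d = 238 ≡ 2 (mod 4), so O_K = ℤ[√238] and disc(K) = 4d = 952.
disc(K) = 952 = 2·476, so p = 2 is ramified.

ramified — (2) = 𝔭²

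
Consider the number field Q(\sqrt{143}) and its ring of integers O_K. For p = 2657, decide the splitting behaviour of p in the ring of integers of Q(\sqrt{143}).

split — (2657) = 𝔭₁𝔭₂ with 𝔭₁ ≠ 𝔭₂

Since 143 ≢ 1 mod 4, the ring of integers is ℤ[√143] with discriminant 4·143 = 572.
disc(K) = 572 is not divisible by 2657; 2657 is unramified.
Legendre symbol by Euler's criterion: (143/2657) ≡ 143^1328 ≡ 1 (mod 2657), i.e. (143/2657) = 1.
(143/2657) = 1, so 2657 splits.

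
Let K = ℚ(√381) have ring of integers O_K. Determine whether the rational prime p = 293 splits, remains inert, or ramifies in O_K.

split — (293) = 𝔭₁𝔭₂ with 𝔭₁ ≠ 𝔭₂

d = 381 ≡ 1 (mod 4), so O_K = ℤ[(1+√381)/2] and disc(K) = d = 381.
293 ∤ 381, so 293 is unramified.
Legendre symbol by Euler's criterion: (381/293) ≡ 381^146 ≡ 1 (mod 293), i.e. (381/293) = 1.
Legendre symbol 1 ⇒ 293 is split.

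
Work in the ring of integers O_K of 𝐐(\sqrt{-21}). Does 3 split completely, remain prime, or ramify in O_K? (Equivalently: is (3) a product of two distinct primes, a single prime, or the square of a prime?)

3 is ramified

d = -21 ≡ 3 (mod 4), so O_K = ℤ[√-21] and disc(K) = 4d = -84.
disc(K) = -84 = 3·(-28), so p = 3 is ramified.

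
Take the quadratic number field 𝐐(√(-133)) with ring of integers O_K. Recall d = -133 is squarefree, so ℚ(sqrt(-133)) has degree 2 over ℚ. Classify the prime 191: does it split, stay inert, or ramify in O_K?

inert

Since -133 ≢ 1 mod 4, the ring of integers is ℤ[√-133] with discriminant 4·(-133) = -532.
191 ∤ -532, so 191 is unramified.
Legendre symbol by Euler's criterion: (-133/191) ≡ (-133)^95 ≡ 190 (mod 191), i.e. (-133/191) = -1.
d is a non-residue mod p, hence 191 remains inert in O_K.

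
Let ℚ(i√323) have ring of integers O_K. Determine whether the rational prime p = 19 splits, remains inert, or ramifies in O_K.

d = -323 ≡ 1 (mod 4), so O_K = ℤ[(1+√-323)/2] and disc(K) = d = -323.
19 divides disc(K) = -323, so 19 ramifies.

19 is ramified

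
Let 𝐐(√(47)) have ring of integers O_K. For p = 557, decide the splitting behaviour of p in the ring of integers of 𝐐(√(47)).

Since 47 ≢ 1 mod 4, the ring of integers is ℤ[√47] with discriminant 4·47 = 188.
557 ∤ 188, so 557 is unramified.
(47/557) = 47^278 mod 557 = 556, giving Legendre symbol -1.
Legendre symbol -1 ⇒ 557 is inert.

557 remains inert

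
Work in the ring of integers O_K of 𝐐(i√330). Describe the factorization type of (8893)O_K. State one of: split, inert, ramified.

d = -330 ≡ 2 (mod 4), so O_K = ℤ[√-330] and disc(K) = 4d = -1320.
Since gcd(8893, -1320) = 1 the prime 8893 does not ramify.
(-330/8893) = 8563^4446 mod 8893 = 1, giving Legendre symbol 1.
(-330/8893) = 1, so 8893 splits.

splits completely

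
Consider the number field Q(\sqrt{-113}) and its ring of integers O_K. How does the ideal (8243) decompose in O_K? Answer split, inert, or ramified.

Since -113 ≢ 1 mod 4, the ring of integers is ℤ[√-113] with discriminant 4·(-113) = -452.
disc(K) = -452 is not divisible by 8243; 8243 is unramified.
(-113/8243) = 8130^4121 mod 8243 = 1, giving Legendre symbol 1.
d is a quadratic residue mod p, hence 8243 splits in O_K.

p splits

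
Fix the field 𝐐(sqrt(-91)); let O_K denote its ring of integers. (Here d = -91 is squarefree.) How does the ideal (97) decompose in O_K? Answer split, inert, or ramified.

d = -91 ≡ 1 (mod 4), so O_K = ℤ[(1+√-91)/2] and disc(K) = d = -91.
97 ∤ -91, so 97 is unramified.
Compute (-91/97) via Euler: 6^((97-1)/2) mod 97 = 1, so (-91/97) = 1.
(-91/97) = 1, so 97 splits.

p splits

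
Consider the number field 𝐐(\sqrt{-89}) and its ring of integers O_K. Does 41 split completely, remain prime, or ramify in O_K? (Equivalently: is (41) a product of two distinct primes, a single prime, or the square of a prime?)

-89 mod 4 = 3, hence disc K = 4·(-89) = -356 and O_K = ℤ[√-89].
41 ∤ -356, so 41 is unramified.
(-89/41) = 34^20 mod 41 = 40, giving Legendre symbol -1.
d is a non-residue mod p, hence 41 remains inert in O_K.

inert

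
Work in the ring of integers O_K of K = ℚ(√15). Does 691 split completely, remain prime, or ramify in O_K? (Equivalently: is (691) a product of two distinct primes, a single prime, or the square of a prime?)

d = 15 ≡ 3 (mod 4), so O_K = ℤ[√15] and disc(K) = 4d = 60.
691 ∤ 60, so 691 is unramified.
Euler's criterion: 15^345 mod 691 = 690. Thus (15|691) = -1.
Legendre symbol -1 ⇒ 691 is inert.

inert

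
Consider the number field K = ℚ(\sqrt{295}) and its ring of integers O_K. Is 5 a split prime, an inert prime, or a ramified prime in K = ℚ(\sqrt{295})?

ramified

d = 295 ≡ 3 (mod 4), so O_K = ℤ[√295] and disc(K) = 4d = 1180.
5 divides disc(K) = 1180, so 5 ramifies.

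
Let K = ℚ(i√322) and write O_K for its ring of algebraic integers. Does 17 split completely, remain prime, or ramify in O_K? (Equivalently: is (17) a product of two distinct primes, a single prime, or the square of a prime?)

split

-322 mod 4 = 2, hence disc K = 4·(-322) = -1288 and O_K = ℤ[√-322].
17 ∤ -1288, so 17 is unramified.
Compute (-322/17) via Euler: 1^((17-1)/2) mod 17 = 1, so (-322/17) = 1.
Legendre symbol 1 ⇒ 17 is split.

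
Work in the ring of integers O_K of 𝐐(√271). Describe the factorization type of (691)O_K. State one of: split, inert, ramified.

d = 271 ≡ 3 (mod 4), so O_K = ℤ[√271] and disc(K) = 4d = 1084.
Since gcd(691, 1084) = 1 the prime 691 does not ramify.
Euler's criterion: 271^345 mod 691 = 1. Thus (271|691) = 1.
(271/691) = 1, so 691 splits.

split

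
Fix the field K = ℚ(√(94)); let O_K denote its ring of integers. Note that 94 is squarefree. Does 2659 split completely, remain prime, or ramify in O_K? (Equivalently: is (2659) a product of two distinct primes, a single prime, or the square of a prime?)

split

d = 94 ≡ 2 (mod 4), so O_K = ℤ[√94] and disc(K) = 4d = 376.
Since gcd(2659, 376) = 1 the prime 2659 does not ramify.
Legendre symbol by Euler's criterion: (94/2659) ≡ 94^1329 ≡ 1 (mod 2659), i.e. (94/2659) = 1.
Legendre symbol 1 ⇒ 2659 is split.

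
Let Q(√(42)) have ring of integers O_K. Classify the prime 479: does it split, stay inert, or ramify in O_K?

d = 42 ≡ 2 (mod 4), so O_K = ℤ[√42] and disc(K) = 4d = 168.
disc(K) = 168 is not divisible by 479; 479 is unramified.
Euler's criterion: 42^239 mod 479 = 1. Thus (42|479) = 1.
Legendre symbol 1 ⇒ 479 is split.

479 splits in O_K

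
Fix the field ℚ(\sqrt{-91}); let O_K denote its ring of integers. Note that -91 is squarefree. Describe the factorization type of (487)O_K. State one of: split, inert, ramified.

Since -91 ≡ 1 mod 4, the ring of integers is ℤ[(1+√-91)/2] with discriminant -91.
487 ∤ -91, so 487 is unramified.
Compute (-91/487) via Euler: 396^((487-1)/2) mod 487 = 486, so (-91/487) = -1.
(-91/487) = -1, so 487 is inert.

p is inert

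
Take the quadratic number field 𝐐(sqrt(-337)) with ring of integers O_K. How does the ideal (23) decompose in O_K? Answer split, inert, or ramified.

Since -337 ≢ 1 mod 4, the ring of integers is ℤ[√-337] with discriminant 4·(-337) = -1348.
23 ∤ -1348, so 23 is unramified.
Euler's criterion: (-337)^11 mod 23 = 1. Thus (-337|23) = 1.
d is a quadratic residue mod p, hence 23 splits in O_K.

splits completely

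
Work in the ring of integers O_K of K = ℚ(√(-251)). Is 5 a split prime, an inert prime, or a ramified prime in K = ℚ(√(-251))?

d = -251 ≡ 1 (mod 4), so O_K = ℤ[(1+√-251)/2] and disc(K) = d = -251.
disc(K) = -251 is not divisible by 5; 5 is unramified.
(-251/5) = 4^2 mod 5 = 1, giving Legendre symbol 1.
d is a quadratic residue mod p, hence 5 splits in O_K.

p splits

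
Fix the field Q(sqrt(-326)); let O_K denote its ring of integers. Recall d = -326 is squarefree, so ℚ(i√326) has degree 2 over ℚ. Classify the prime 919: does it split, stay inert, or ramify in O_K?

split

d = -326 ≡ 2 (mod 4), so O_K = ℤ[√-326] and disc(K) = 4d = -1304.
Since gcd(919, -1304) = 1 the prime 919 does not ramify.
Euler's criterion: (-326)^459 mod 919 = 1. Thus (-326|919) = 1.
Legendre symbol 1 ⇒ 919 is split.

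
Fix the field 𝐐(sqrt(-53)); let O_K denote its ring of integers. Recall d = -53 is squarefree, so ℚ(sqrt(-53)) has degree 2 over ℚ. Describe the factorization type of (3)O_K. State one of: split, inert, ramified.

split — (3) = 𝔭₁𝔭₂ with 𝔭₁ ≠ 𝔭₂

-53 mod 4 = 3, hence disc K = 4·(-53) = -212 and O_K = ℤ[√-53].
3 ∤ -212, so 3 is unramified.
(-53/3) = 1^1 mod 3 = 1, giving Legendre symbol 1.
Legendre symbol 1 ⇒ 3 is split.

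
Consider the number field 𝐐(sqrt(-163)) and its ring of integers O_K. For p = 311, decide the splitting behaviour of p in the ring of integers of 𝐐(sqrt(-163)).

311 remains inert

d = -163 ≡ 1 (mod 4), so O_K = ℤ[(1+√-163)/2] and disc(K) = d = -163.
311 ∤ -163, so 311 is unramified.
Legendre symbol by Euler's criterion: (-163/311) ≡ (-163)^155 ≡ 310 (mod 311), i.e. (-163/311) = -1.
d is a non-residue mod p, hence 311 remains inert in O_K.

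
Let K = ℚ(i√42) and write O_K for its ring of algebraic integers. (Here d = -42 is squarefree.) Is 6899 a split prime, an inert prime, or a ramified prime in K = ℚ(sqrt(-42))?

6899 remains inert

-42 mod 4 = 2, hence disc K = 4·(-42) = -168 and O_K = ℤ[√-42].
Since gcd(6899, -168) = 1 the prime 6899 does not ramify.
(-42/6899) = 6857^3449 mod 6899 = 6898, giving Legendre symbol -1.
d is a non-residue mod p, hence 6899 remains inert in O_K.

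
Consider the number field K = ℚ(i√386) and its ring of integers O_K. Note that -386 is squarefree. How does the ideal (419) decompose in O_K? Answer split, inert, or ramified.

inert

-386 mod 4 = 2, hence disc K = 4·(-386) = -1544 and O_K = ℤ[√-386].
disc(K) = -1544 is not divisible by 419; 419 is unramified.
Legendre symbol by Euler's criterion: (-386/419) ≡ (-386)^209 ≡ 418 (mod 419), i.e. (-386/419) = -1.
Legendre symbol -1 ⇒ 419 is inert.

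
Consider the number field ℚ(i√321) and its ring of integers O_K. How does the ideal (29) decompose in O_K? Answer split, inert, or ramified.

29 remains inert

-321 mod 4 = 3, hence disc K = 4·(-321) = -1284 and O_K = ℤ[√-321].
29 ∤ -1284, so 29 is unramified.
Compute (-321/29) via Euler: 27^((29-1)/2) mod 29 = 28, so (-321/29) = -1.
Legendre symbol -1 ⇒ 29 is inert.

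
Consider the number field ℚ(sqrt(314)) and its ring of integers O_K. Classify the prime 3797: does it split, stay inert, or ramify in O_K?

split — (3797) = 𝔭₁𝔭₂ with 𝔭₁ ≠ 𝔭₂

314 mod 4 = 2, hence disc K = 4·314 = 1256 and O_K = ℤ[√314].
disc(K) = 1256 is not divisible by 3797; 3797 is unramified.
(314/3797) = 314^1898 mod 3797 = 1, giving Legendre symbol 1.
Legendre symbol 1 ⇒ 3797 is split.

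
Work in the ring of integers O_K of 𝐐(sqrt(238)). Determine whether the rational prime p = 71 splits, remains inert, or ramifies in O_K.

71 splits in O_K

238 mod 4 = 2, hence disc K = 4·238 = 952 and O_K = ℤ[√238].
disc(K) = 952 is not divisible by 71; 71 is unramified.
Compute (238/71) via Euler: 25^((71-1)/2) mod 71 = 1, so (238/71) = 1.
Legendre symbol 1 ⇒ 71 is split.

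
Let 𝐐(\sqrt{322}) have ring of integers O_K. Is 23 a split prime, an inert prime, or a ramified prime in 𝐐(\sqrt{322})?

322 mod 4 = 2, hence disc K = 4·322 = 1288 and O_K = ℤ[√322].
23 divides disc(K) = 1288, so 23 ramifies.

ramifies in O_K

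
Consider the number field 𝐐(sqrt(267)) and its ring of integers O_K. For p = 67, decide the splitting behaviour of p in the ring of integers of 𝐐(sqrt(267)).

d = 267 ≡ 3 (mod 4), so O_K = ℤ[√267] and disc(K) = 4d = 1068.
67 ∤ 1068, so 67 is unramified.
Compute (267/67) via Euler: 66^((67-1)/2) mod 67 = 66, so (267/67) = -1.
(267/67) = -1, so 67 is inert.

p is inert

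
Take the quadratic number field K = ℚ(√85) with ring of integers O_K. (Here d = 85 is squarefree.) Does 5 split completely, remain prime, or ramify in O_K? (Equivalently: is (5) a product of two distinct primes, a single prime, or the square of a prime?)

ramifies in O_K

d = 85 ≡ 1 (mod 4), so O_K = ℤ[(1+√85)/2] and disc(K) = d = 85.
Ramification test: 5 | 85. The prime 5 ramifies in K.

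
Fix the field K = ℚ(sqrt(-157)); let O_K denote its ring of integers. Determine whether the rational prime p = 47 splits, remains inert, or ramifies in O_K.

-157 mod 4 = 3, hence disc K = 4·(-157) = -628 and O_K = ℤ[√-157].
47 ∤ -628, so 47 is unramified.
Compute (-157/47) via Euler: 31^((47-1)/2) mod 47 = 46, so (-157/47) = -1.
Legendre symbol -1 ⇒ 47 is inert.

inert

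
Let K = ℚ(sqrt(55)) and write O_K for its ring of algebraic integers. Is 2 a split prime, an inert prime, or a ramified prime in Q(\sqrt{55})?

55 mod 4 = 3, hence disc K = 4·55 = 220 and O_K = ℤ[√55].
Ramification test: 2 | 220. The prime 2 ramifies in K.

2 is ramified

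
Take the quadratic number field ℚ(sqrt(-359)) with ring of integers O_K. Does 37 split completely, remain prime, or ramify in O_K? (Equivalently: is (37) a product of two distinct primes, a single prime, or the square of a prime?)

37 splits in O_K

d = -359 ≡ 1 (mod 4), so O_K = ℤ[(1+√-359)/2] and disc(K) = d = -359.
Since gcd(37, -359) = 1 the prime 37 does not ramify.
(-359/37) = 11^18 mod 37 = 1, giving Legendre symbol 1.
Legendre symbol 1 ⇒ 37 is split.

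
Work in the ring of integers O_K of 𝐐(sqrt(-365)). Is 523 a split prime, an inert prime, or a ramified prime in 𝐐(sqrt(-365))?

p splits

Since -365 ≢ 1 mod 4, the ring of integers is ℤ[√-365] with discriminant 4·(-365) = -1460.
disc(K) = -1460 is not divisible by 523; 523 is unramified.
Compute (-365/523) via Euler: 158^((523-1)/2) mod 523 = 1, so (-365/523) = 1.
(-365/523) = 1, so 523 splits.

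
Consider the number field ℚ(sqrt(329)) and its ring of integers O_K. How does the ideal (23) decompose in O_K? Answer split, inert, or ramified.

inert — (23) stays prime in O_K

329 mod 4 = 1, hence disc K = 329 and O_K = ℤ[(1+√329)/2].
disc(K) = 329 is not divisible by 23; 23 is unramified.
Legendre symbol by Euler's criterion: (329/23) ≡ 329^11 ≡ 22 (mod 23), i.e. (329/23) = -1.
Legendre symbol -1 ⇒ 23 is inert.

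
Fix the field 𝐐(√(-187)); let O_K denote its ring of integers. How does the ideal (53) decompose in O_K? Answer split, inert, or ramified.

splits completely

Since -187 ≡ 1 mod 4, the ring of integers is ℤ[(1+√-187)/2] with discriminant -187.
53 ∤ -187, so 53 is unramified.
Compute (-187/53) via Euler: 25^((53-1)/2) mod 53 = 1, so (-187/53) = 1.
Legendre symbol 1 ⇒ 53 is split.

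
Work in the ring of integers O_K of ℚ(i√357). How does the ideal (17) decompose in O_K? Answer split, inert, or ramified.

17 is ramified

-357 mod 4 = 3, hence disc K = 4·(-357) = -1428 and O_K = ℤ[√-357].
Ramification test: 17 | -1428. The prime 17 ramifies in K.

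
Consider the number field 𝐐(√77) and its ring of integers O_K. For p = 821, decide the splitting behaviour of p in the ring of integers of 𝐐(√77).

d = 77 ≡ 1 (mod 4), so O_K = ℤ[(1+√77)/2] and disc(K) = d = 77.
Since gcd(821, 77) = 1 the prime 821 does not ramify.
Legendre symbol by Euler's criterion: (77/821) ≡ 77^410 ≡ 820 (mod 821), i.e. (77/821) = -1.
(77/821) = -1, so 821 is inert.

inert — (821) stays prime in O_K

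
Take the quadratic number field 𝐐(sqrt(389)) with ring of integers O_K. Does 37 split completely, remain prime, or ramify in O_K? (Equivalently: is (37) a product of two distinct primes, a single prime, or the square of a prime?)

inert

389 mod 4 = 1, hence disc K = 389 and O_K = ℤ[(1+√389)/2].
disc(K) = 389 is not divisible by 37; 37 is unramified.
(389/37) = 19^18 mod 37 = 36, giving Legendre symbol -1.
(389/37) = -1, so 37 is inert.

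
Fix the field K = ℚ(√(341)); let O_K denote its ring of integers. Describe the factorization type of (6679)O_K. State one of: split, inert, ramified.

341 mod 4 = 1, hence disc K = 341 and O_K = ℤ[(1+√341)/2].
6679 ∤ 341, so 6679 is unramified.
Euler's criterion: 341^3339 mod 6679 = 6678. Thus (341|6679) = -1.
(341/6679) = -1, so 6679 is inert.

inert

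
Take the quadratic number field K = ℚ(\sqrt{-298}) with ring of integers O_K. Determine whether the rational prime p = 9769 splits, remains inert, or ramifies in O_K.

d = -298 ≡ 2 (mod 4), so O_K = ℤ[√-298] and disc(K) = 4d = -1192.
9769 ∤ -1192, so 9769 is unramified.
Legendre symbol by Euler's criterion: (-298/9769) ≡ (-298)^4884 ≡ 9768 (mod 9769), i.e. (-298/9769) = -1.
d is a non-residue mod p, hence 9769 remains inert in O_K.

inert — (9769) stays prime in O_K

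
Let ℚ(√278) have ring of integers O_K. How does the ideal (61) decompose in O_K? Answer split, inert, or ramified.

splits completely

278 mod 4 = 2, hence disc K = 4·278 = 1112 and O_K = ℤ[√278].
disc(K) = 1112 is not divisible by 61; 61 is unramified.
(278/61) = 34^30 mod 61 = 1, giving Legendre symbol 1.
(278/61) = 1, so 61 splits.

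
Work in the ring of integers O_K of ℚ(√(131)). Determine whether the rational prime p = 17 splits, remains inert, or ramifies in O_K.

remains prime (inert)

131 mod 4 = 3, hence disc K = 4·131 = 524 and O_K = ℤ[√131].
disc(K) = 524 is not divisible by 17; 17 is unramified.
Euler's criterion: 131^8 mod 17 = 16. Thus (131|17) = -1.
(131/17) = -1, so 17 is inert.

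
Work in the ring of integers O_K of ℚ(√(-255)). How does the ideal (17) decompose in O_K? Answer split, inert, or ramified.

-255 mod 4 = 1, hence disc K = -255 and O_K = ℤ[(1+√-255)/2].
Ramification test: 17 | -255. The prime 17 ramifies in K.

17 is ramified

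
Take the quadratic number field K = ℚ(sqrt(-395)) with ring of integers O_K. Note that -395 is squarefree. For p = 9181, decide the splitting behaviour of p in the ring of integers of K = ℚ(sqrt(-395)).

9181 remains inert

d = -395 ≡ 1 (mod 4), so O_K = ℤ[(1+√-395)/2] and disc(K) = d = -395.
9181 ∤ -395, so 9181 is unramified.
Compute (-395/9181) via Euler: 8786^((9181-1)/2) mod 9181 = 9180, so (-395/9181) = -1.
(-395/9181) = -1, so 9181 is inert.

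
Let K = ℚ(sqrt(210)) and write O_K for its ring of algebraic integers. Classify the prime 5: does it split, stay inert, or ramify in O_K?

210 mod 4 = 2, hence disc K = 4·210 = 840 and O_K = ℤ[√210].
disc(K) = 840 = 5·168, so p = 5 is ramified.

p ramifies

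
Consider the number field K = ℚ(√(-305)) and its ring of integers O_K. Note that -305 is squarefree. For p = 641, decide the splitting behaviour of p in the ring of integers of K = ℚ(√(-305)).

Since -305 ≢ 1 mod 4, the ring of integers is ℤ[√-305] with discriminant 4·(-305) = -1220.
Since gcd(641, -1220) = 1 the prime 641 does not ramify.
Euler's criterion: (-305)^320 mod 641 = 640. Thus (-305|641) = -1.
(-305/641) = -1, so 641 is inert.

641 remains inert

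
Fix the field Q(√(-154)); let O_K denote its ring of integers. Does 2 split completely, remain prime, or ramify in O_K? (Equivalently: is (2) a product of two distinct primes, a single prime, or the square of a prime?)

d = -154 ≡ 2 (mod 4), so O_K = ℤ[√-154] and disc(K) = 4d = -616.
Ramification test: 2 | -616. The prime 2 ramifies in K.

p ramifies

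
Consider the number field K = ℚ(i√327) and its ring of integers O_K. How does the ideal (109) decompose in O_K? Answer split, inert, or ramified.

d = -327 ≡ 1 (mod 4), so O_K = ℤ[(1+√-327)/2] and disc(K) = d = -327.
disc(K) = -327 = 109·(-3), so p = 109 is ramified.

p ramifies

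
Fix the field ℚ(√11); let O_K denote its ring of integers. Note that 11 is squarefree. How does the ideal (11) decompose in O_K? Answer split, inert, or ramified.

d = 11 ≡ 3 (mod 4), so O_K = ℤ[√11] and disc(K) = 4d = 44.
Ramification test: 11 | 44. The prime 11 ramifies in K.

p ramifies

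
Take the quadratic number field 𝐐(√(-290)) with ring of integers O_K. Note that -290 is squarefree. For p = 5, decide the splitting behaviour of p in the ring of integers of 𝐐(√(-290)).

Since -290 ≢ 1 mod 4, the ring of integers is ℤ[√-290] with discriminant 4·(-290) = -1160.
5 divides disc(K) = -1160, so 5 ramifies.

p ramifies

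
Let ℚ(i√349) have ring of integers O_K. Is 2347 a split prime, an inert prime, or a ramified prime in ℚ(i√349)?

Since -349 ≢ 1 mod 4, the ring of integers is ℤ[√-349] with discriminant 4·(-349) = -1396.
2347 ∤ -1396, so 2347 is unramified.
(-349/2347) = 1998^1173 mod 2347 = 1, giving Legendre symbol 1.
Legendre symbol 1 ⇒ 2347 is split.

p splits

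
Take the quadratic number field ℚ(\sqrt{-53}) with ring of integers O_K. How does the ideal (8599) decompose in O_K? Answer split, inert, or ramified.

Since -53 ≢ 1 mod 4, the ring of integers is ℤ[√-53] with discriminant 4·(-53) = -212.
Since gcd(8599, -212) = 1 the prime 8599 does not ramify.
Compute (-53/8599) via Euler: 8546^((8599-1)/2) mod 8599 = 8598, so (-53/8599) = -1.
Legendre symbol -1 ⇒ 8599 is inert.

inert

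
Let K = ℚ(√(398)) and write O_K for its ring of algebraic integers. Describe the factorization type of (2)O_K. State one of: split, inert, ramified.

ramifies in O_K

398 mod 4 = 2, hence disc K = 4·398 = 1592 and O_K = ℤ[√398].
2 divides disc(K) = 1592, so 2 ramifies.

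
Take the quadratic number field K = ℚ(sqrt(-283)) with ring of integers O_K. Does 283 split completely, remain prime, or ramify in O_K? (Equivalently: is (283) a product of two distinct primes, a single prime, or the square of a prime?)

Since -283 ≡ 1 mod 4, the ring of integers is ℤ[(1+√-283)/2] with discriminant -283.
Ramification test: 283 | -283. The prime 283 ramifies in K.

283 is ramified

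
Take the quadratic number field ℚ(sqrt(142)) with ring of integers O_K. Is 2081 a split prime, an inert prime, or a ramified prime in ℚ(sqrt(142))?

142 mod 4 = 2, hence disc K = 4·142 = 568 and O_K = ℤ[√142].
2081 ∤ 568, so 2081 is unramified.
(142/2081) = 142^1040 mod 2081 = 2080, giving Legendre symbol -1.
(142/2081) = -1, so 2081 is inert.

2081 remains inert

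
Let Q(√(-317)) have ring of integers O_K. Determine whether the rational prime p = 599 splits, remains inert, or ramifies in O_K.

split

d = -317 ≡ 3 (mod 4), so O_K = ℤ[√-317] and disc(K) = 4d = -1268.
Since gcd(599, -1268) = 1 the prime 599 does not ramify.
Legendre symbol by Euler's criterion: (-317/599) ≡ (-317)^299 ≡ 1 (mod 599), i.e. (-317/599) = 1.
(-317/599) = 1, so 599 splits.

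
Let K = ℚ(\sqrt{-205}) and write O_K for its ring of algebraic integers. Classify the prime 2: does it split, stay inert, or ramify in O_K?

d = -205 ≡ 3 (mod 4), so O_K = ℤ[√-205] and disc(K) = 4d = -820.
disc(K) = -820 = 2·(-410), so p = 2 is ramified.

ramifies in O_K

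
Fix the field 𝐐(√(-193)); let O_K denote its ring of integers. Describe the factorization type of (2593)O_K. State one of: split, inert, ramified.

splits completely

d = -193 ≡ 3 (mod 4), so O_K = ℤ[√-193] and disc(K) = 4d = -772.
2593 ∤ -772, so 2593 is unramified.
Euler's criterion: (-193)^1296 mod 2593 = 1. Thus (-193|2593) = 1.
Legendre symbol 1 ⇒ 2593 is split.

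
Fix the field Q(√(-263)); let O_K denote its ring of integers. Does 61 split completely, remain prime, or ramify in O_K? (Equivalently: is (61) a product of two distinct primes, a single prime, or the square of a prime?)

Since -263 ≡ 1 mod 4, the ring of integers is ℤ[(1+√-263)/2] with discriminant -263.
Since gcd(61, -263) = 1 the prime 61 does not ramify.
(-263/61) = 42^30 mod 61 = 1, giving Legendre symbol 1.
d is a quadratic residue mod p, hence 61 splits in O_K.

split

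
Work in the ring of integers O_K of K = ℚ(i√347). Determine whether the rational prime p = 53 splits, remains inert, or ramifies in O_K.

split

d = -347 ≡ 1 (mod 4), so O_K = ℤ[(1+√-347)/2] and disc(K) = d = -347.
disc(K) = -347 is not divisible by 53; 53 is unramified.
Legendre symbol by Euler's criterion: (-347/53) ≡ (-347)^26 ≡ 1 (mod 53), i.e. (-347/53) = 1.
(-347/53) = 1, so 53 splits.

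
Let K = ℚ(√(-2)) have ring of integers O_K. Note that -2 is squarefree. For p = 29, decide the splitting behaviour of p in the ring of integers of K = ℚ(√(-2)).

d = -2 ≡ 2 (mod 4), so O_K = ℤ[√-2] and disc(K) = 4d = -8.
disc(K) = -8 is not divisible by 29; 29 is unramified.
Legendre symbol by Euler's criterion: (-2/29) ≡ (-2)^14 ≡ 28 (mod 29), i.e. (-2/29) = -1.
Legendre symbol -1 ⇒ 29 is inert.

remains prime (inert)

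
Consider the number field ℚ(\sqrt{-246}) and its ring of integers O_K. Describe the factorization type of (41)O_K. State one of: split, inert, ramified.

ramified

d = -246 ≡ 2 (mod 4), so O_K = ℤ[√-246] and disc(K) = 4d = -984.
41 divides disc(K) = -984, so 41 ramifies.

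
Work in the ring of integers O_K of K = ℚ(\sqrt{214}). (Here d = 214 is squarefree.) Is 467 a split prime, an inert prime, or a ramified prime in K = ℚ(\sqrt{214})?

214 mod 4 = 2, hence disc K = 4·214 = 856 and O_K = ℤ[√214].
Since gcd(467, 856) = 1 the prime 467 does not ramify.
(214/467) = 214^233 mod 467 = 1, giving Legendre symbol 1.
d is a quadratic residue mod p, hence 467 splits in O_K.

split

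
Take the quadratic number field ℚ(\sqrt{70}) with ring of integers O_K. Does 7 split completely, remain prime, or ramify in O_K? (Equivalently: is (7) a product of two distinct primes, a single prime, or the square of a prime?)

70 mod 4 = 2, hence disc K = 4·70 = 280 and O_K = ℤ[√70].
disc(K) = 280 = 7·40, so p = 7 is ramified.

ramified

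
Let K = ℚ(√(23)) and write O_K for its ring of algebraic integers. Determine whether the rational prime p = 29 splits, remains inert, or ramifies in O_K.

Since 23 ≢ 1 mod 4, the ring of integers is ℤ[√23] with discriminant 4·23 = 92.
disc(K) = 92 is not divisible by 29; 29 is unramified.
Legendre symbol by Euler's criterion: (23/29) ≡ 23^14 ≡ 1 (mod 29), i.e. (23/29) = 1.
(23/29) = 1, so 29 splits.

split — (29) = 𝔭₁𝔭₂ with 𝔭₁ ≠ 𝔭₂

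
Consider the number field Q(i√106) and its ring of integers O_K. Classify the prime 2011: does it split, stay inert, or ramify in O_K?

Since -106 ≢ 1 mod 4, the ring of integers is ℤ[√-106] with discriminant 4·(-106) = -424.
Since gcd(2011, -424) = 1 the prime 2011 does not ramify.
(-106/2011) = 1905^1005 mod 2011 = 2010, giving Legendre symbol -1.
(-106/2011) = -1, so 2011 is inert.

remains prime (inert)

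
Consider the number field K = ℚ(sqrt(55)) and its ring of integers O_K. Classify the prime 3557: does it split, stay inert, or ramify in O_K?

55 mod 4 = 3, hence disc K = 4·55 = 220 and O_K = ℤ[√55].
3557 ∤ 220, so 3557 is unramified.
Euler's criterion: 55^1778 mod 3557 = 3556. Thus (55|3557) = -1.
d is a non-residue mod p, hence 3557 remains inert in O_K.

inert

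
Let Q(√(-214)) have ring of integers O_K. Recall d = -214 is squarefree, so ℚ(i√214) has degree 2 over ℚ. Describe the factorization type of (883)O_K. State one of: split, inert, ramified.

inert

Since -214 ≢ 1 mod 4, the ring of integers is ℤ[√-214] with discriminant 4·(-214) = -856.
disc(K) = -856 is not divisible by 883; 883 is unramified.
Euler's criterion: (-214)^441 mod 883 = 882. Thus (-214|883) = -1.
(-214/883) = -1, so 883 is inert.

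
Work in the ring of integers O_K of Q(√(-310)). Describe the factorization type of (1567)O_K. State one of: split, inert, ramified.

Since -310 ≢ 1 mod 4, the ring of integers is ℤ[√-310] with discriminant 4·(-310) = -1240.
disc(K) = -1240 is not divisible by 1567; 1567 is unramified.
Legendre symbol by Euler's criterion: (-310/1567) ≡ (-310)^783 ≡ 1 (mod 1567), i.e. (-310/1567) = 1.
d is a quadratic residue mod p, hence 1567 splits in O_K.

split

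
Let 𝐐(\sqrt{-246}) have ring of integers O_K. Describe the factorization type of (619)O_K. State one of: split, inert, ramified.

d = -246 ≡ 2 (mod 4), so O_K = ℤ[√-246] and disc(K) = 4d = -984.
disc(K) = -984 is not divisible by 619; 619 is unramified.
(-246/619) = 373^309 mod 619 = 618, giving Legendre symbol -1.
d is a non-residue mod p, hence 619 remains inert in O_K.

inert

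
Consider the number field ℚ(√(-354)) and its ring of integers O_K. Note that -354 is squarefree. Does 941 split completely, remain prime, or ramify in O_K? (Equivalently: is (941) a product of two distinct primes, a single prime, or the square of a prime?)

941 remains inert

d = -354 ≡ 2 (mod 4), so O_K = ℤ[√-354] and disc(K) = 4d = -1416.
disc(K) = -1416 is not divisible by 941; 941 is unramified.
Legendre symbol by Euler's criterion: (-354/941) ≡ (-354)^470 ≡ 940 (mod 941), i.e. (-354/941) = -1.
(-354/941) = -1, so 941 is inert.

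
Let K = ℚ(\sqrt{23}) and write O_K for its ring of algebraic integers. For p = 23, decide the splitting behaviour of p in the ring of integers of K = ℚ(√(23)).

ramifies in O_K

Since 23 ≢ 1 mod 4, the ring of integers is ℤ[√23] with discriminant 4·23 = 92.
23 divides disc(K) = 92, so 23 ramifies.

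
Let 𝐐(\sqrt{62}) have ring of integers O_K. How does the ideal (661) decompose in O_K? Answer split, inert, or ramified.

661 remains inert

Since 62 ≢ 1 mod 4, the ring of integers is ℤ[√62] with discriminant 4·62 = 248.
661 ∤ 248, so 661 is unramified.
Euler's criterion: 62^330 mod 661 = 660. Thus (62|661) = -1.
d is a non-residue mod p, hence 661 remains inert in O_K.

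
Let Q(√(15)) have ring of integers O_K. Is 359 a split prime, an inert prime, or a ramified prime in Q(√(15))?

15 mod 4 = 3, hence disc K = 4·15 = 60 and O_K = ℤ[√15].
359 ∤ 60, so 359 is unramified.
Euler's criterion: 15^179 mod 359 = 1. Thus (15|359) = 1.
Legendre symbol 1 ⇒ 359 is split.

split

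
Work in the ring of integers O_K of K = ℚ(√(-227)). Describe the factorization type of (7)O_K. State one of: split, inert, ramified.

split — (7) = 𝔭₁𝔭₂ with 𝔭₁ ≠ 𝔭₂

-227 mod 4 = 1, hence disc K = -227 and O_K = ℤ[(1+√-227)/2].
7 ∤ -227, so 7 is unramified.
Compute (-227/7) via Euler: 4^((7-1)/2) mod 7 = 1, so (-227/7) = 1.
d is a quadratic residue mod p, hence 7 splits in O_K.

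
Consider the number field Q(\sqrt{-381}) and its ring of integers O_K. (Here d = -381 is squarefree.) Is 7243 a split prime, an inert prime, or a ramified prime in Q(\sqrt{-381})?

d = -381 ≡ 3 (mod 4), so O_K = ℤ[√-381] and disc(K) = 4d = -1524.
Since gcd(7243, -1524) = 1 the prime 7243 does not ramify.
Compute (-381/7243) via Euler: 6862^((7243-1)/2) mod 7243 = 7242, so (-381/7243) = -1.
d is a non-residue mod p, hence 7243 remains inert in O_K.

remains prime (inert)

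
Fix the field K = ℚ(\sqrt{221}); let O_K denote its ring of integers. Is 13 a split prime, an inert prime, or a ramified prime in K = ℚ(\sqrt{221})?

d = 221 ≡ 1 (mod 4), so O_K = ℤ[(1+√221)/2] and disc(K) = d = 221.
disc(K) = 221 = 13·17, so p = 13 is ramified.

p ramifies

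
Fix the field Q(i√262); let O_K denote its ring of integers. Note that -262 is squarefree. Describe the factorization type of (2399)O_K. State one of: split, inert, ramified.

p splits

d = -262 ≡ 2 (mod 4), so O_K = ℤ[√-262] and disc(K) = 4d = -1048.
2399 ∤ -1048, so 2399 is unramified.
Compute (-262/2399) via Euler: 2137^((2399-1)/2) mod 2399 = 1, so (-262/2399) = 1.
(-262/2399) = 1, so 2399 splits.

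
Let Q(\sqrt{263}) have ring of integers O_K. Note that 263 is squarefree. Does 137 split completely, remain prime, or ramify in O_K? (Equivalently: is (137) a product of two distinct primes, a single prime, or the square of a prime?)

Since 263 ≢ 1 mod 4, the ring of integers is ℤ[√263] with discriminant 4·263 = 1052.
137 ∤ 1052, so 137 is unramified.
Euler's criterion: 263^68 mod 137 = 1. Thus (263|137) = 1.
(263/137) = 1, so 137 splits.

splits completely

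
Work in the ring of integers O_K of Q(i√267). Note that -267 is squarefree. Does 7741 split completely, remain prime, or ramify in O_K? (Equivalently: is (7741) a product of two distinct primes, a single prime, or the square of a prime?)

7741 splits in O_K

-267 mod 4 = 1, hence disc K = -267 and O_K = ℤ[(1+√-267)/2].
disc(K) = -267 is not divisible by 7741; 7741 is unramified.
(-267/7741) = 7474^3870 mod 7741 = 1, giving Legendre symbol 1.
d is a quadratic residue mod p, hence 7741 splits in O_K.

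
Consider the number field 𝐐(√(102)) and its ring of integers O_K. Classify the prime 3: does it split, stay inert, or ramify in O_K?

d = 102 ≡ 2 (mod 4), so O_K = ℤ[√102] and disc(K) = 4d = 408.
3 divides disc(K) = 408, so 3 ramifies.

ramified — (3) = 𝔭²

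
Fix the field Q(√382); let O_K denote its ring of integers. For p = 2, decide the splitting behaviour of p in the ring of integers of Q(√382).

ramifies in O_K

Since 382 ≢ 1 mod 4, the ring of integers is ℤ[√382] with discriminant 4·382 = 1528.
disc(K) = 1528 = 2·764, so p = 2 is ramified.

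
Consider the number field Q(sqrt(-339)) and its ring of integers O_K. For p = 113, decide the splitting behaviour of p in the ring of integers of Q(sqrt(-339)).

d = -339 ≡ 1 (mod 4), so O_K = ℤ[(1+√-339)/2] and disc(K) = d = -339.
disc(K) = -339 = 113·(-3), so p = 113 is ramified.

ramified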